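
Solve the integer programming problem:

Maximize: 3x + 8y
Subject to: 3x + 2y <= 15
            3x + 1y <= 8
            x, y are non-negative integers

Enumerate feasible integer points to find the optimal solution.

Constraint 1: 3x + 2y <= 15
Constraint 2: 3x + 1y <= 8
Feasible x range (need y >= 0): 0 <= x <= min(15/3, 8/3) => x in {0, ..., 2}.
Enumerate feasible integer points row by row (the coefficient of y is 8 > 0, so for each x the largest feasible y gives the best value):
  x = 0: y <= min((15 - 3*0)/2, (8 - 3*0)/1) => y in {0, ..., 7}; best 3*0 + 8*7 = 56
  x = 1: y <= min((15 - 3*1)/2, (8 - 3*1)/1) => y in {0, ..., 5}; best 3*1 + 8*5 = 43
  x = 2: y <= min((15 - 3*2)/2, (8 - 3*2)/1) => y in {0, ..., 2}; best 3*2 + 8*2 = 22
The maximum 3x + 8y = 56 is achieved at x = 0, y = 7.
Check: 3*0 + 2*7 = 14 <= 15 and 3*0 + 1*7 = 7 <= 8.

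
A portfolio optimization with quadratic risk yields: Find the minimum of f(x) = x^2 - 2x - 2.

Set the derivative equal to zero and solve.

f(x) = x^2 - 2x - 2
f'(x) = 2x + (-2) = 0
x = 2/2 = 1
f(1) = -3
Since f''(x) = 2 > 0, this is a minimum.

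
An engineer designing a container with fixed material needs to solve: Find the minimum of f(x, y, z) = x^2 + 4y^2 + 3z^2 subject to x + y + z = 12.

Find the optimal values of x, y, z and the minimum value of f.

Using Lagrange multipliers on f = x^2 + 4y^2 + 3z^2 with constraint x + y + z = 12:
Conditions: 2*1*x = lambda, 2*4*y = lambda, 2*3*z = lambda
So x = lambda/2, y = lambda/8, z = lambda/6
Substituting into constraint: lambda * (19/24) = 12
lambda = 288/19
x = 144/19, y = 36/19, z = 48/19
Minimum value = 1728/19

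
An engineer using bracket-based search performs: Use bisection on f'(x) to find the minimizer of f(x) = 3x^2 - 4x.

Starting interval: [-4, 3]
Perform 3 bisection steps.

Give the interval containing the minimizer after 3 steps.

Finding critical point of f(x) = 3x^2 - 4x using bisection on f'(x) = 6x + -4.
f'(x) = 0 when x = 2/3.
Starting interval: [-4, 3]
Step 1: mid = -1/2, f'(mid) = -7, new interval = [-1/2, 3]
Step 2: mid = 5/4, f'(mid) = 7/2, new interval = [-1/2, 5/4]
Step 3: mid = 3/8, f'(mid) = -7/4, new interval = [3/8, 5/4]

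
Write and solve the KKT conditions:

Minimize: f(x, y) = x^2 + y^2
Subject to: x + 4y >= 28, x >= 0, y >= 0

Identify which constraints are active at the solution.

KKT conditions for min x^2 + y^2 s.t. 1x + 4y >= 28, x >= 0, y >= 0:
Stationarity: 2x = mu*1 + mu_x, 2y = mu*4 + mu_y, with mu, mu_x, mu_y >= 0
Complementary slackness: mu*(x + 4y - 28) = 0, mu_x*x = 0, mu_y*y = 0
(0, 0) is infeasible (1*0 + 4*0 < 28), so if mu = 0 stationarity would force x = mu_x/2 >= 0, y = mu_y/2 >= 0 with mu_x*x = mu_y*y = 0, i.e. x = y = 0: contradiction. Hence mu > 0 and x + 4y = 28 is active.
Try x > 0, y > 0 (so mu_x = mu_y = 0): x = 1*mu/2, y = 4*mu/2
Substitute: 1*(1*mu/2) + 4*(4*mu/2) = 28
  mu*17/2 = 28 => mu = 56/17
x* = 28/17 > 0, y* = 112/17 > 0, consistent with mu_x = mu_y = 0.
f is convex and the constraints are linear, so this KKT point is the global minimum.
f* = 784/17
Active constraints: x + 4y >= 28 (holds with equality, mu = 56/17 > 0); x >= 0 and y >= 0 are inactive (mu_x = mu_y = 0).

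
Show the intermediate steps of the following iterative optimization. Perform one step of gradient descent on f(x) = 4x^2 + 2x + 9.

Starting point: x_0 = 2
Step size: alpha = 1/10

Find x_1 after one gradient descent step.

f(x) = 4x^2 + 2x + 9
f'(x) = 8x + 2
f'(2) = 8*2 + (2) = 18
x_1 = x_0 - alpha * f'(x_0) = 2 - 1/10 * 18 = 1/5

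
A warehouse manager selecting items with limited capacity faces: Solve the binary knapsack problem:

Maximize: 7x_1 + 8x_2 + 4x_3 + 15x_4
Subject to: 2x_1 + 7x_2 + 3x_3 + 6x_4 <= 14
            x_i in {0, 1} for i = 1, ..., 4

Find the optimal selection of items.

Items: item 1 (v=7, w=2), item 2 (v=8, w=7), item 3 (v=4, w=3), item 4 (v=15, w=6)
Capacity: 14
Checking all 16 subsets (w = total weight, v = total value):
  {}: w = 0, v = 0
  {1}: w = 2, v = 7
  {2}: w = 7, v = 8
  {3}: w = 3, v = 4
  {4}: w = 6, v = 15
  {1, 2}: w = 9, v = 15
  {1, 3}: w = 5, v = 11
  {1, 4}: w = 8, v = 22
  {2, 3}: w = 10, v = 12
  {2, 4}: w = 13, v = 23
  {3, 4}: w = 9, v = 19
  {1, 2, 3}: w = 12, v = 19
  {1, 2, 4}: w = 15 > 14, infeasible
  {1, 3, 4}: w = 11, v = 26
  {2, 3, 4}: w = 16 > 14, infeasible
  {1, 2, 3, 4}: w = 18 > 14, infeasible
Best feasible subset: items [1, 3, 4]
Total weight: 11 <= 14, total value: 26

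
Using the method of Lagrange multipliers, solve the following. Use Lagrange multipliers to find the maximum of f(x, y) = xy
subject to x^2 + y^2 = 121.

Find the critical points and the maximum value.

Lagrange conditions: y = 2*lambda*x and x = 2*lambda*y
If x = 0 then y = 0, violating the constraint, so x, y != 0.
Dividing: y/x = x/y => x^2 = y^2 => y = x or y = -x
Constraint: 2x^2 = 121 => x^2 = 121/2 => x = +/-sqrt(121/2)
Critical points: (sqrt(121/2), sqrt(121/2)), (-sqrt(121/2), -sqrt(121/2)), (sqrt(121/2), -sqrt(121/2)), (-sqrt(121/2), sqrt(121/2))
  y = x:  xy = x^2 = 121/2  at (sqrt(121/2), sqrt(121/2)) and (-sqrt(121/2), -sqrt(121/2))
  y = -x: xy = -x^2 = -121/2 at (sqrt(121/2), -sqrt(121/2)) and (-sqrt(121/2), sqrt(121/2))
Maximum xy = 121/2 at (sqrt(121/2), sqrt(121/2)) and (-sqrt(121/2), -sqrt(121/2))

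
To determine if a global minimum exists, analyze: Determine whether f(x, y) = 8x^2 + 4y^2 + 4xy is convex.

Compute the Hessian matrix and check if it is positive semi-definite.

f(x,y) = 8x^2 + 4y^2 + 4xy
Hessian H = [[16, 4], [4, 8]]
trace(H) = 24, det(H) = 112
Eigenvalues: (24 +/- sqrt(128)) / 2 = 17.66, 6.343
Since both eigenvalues > 0, f is convex.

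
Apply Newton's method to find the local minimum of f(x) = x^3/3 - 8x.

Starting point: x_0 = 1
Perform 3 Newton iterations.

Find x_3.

f(x) = x^3/3 - 8x
f'(x) = x^2 - 8, f''(x) = 2x
Newton update: x_{n+1} = x_n - (x_n^2 - 8)/(2*x_n)
Step 1: x_0 = 1, f'=-7, f''=2, x_1 = 9/2
Step 2: x_1 = 9/2, f'=49/4, f''=9, x_2 = 113/36
Step 3: x_2 = 113/36, f'=2401/1296, f''=113/18, x_3 = 23137/8136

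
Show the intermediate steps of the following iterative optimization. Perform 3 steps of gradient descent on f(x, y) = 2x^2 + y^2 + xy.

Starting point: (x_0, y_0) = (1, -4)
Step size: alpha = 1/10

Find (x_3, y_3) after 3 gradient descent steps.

f(x,y) = 2x^2 + y^2 + xy
grad_x = 4x + 1y, grad_y = 2y + 1x
Step 1: grad = (0, -7), (1, -33/10)
Step 2: grad = (7/10, -28/5), (93/100, -137/50)
Step 3: grad = (49/50, -91/20), (104/125, -457/200)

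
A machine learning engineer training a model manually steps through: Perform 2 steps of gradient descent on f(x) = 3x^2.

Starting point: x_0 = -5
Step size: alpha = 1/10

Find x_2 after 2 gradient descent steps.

f(x) = 3x^2, f'(x) = 6x + (0)
Step 1: f'(-5) = -30, x_1 = -5 - 1/10 * -30 = -2
Step 2: f'(-2) = -12, x_2 = -2 - 1/10 * -12 = -4/5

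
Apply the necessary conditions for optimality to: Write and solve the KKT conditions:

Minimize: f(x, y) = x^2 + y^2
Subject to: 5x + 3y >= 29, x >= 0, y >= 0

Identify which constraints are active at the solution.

KKT conditions for min x^2 + y^2 s.t. 5x + 3y >= 29, x >= 0, y >= 0:
Stationarity: 2x = mu*5 + mu_x, 2y = mu*3 + mu_y, with mu, mu_x, mu_y >= 0
Complementary slackness: mu*(5x + 3y - 29) = 0, mu_x*x = 0, mu_y*y = 0
(0, 0) is infeasible (5*0 + 3*0 < 29), so if mu = 0 stationarity would force x = mu_x/2 >= 0, y = mu_y/2 >= 0 with mu_x*x = mu_y*y = 0, i.e. x = y = 0: contradiction. Hence mu > 0 and 5x + 3y = 29 is active.
Try x > 0, y > 0 (so mu_x = mu_y = 0): x = 5*mu/2, y = 3*mu/2
Substitute: 5*(5*mu/2) + 3*(3*mu/2) = 29
  mu*34/2 = 29 => mu = 29/17
x* = 145/34 > 0, y* = 87/34 > 0, consistent with mu_x = mu_y = 0.
f is convex and the constraints are linear, so this KKT point is the global minimum.
f* = 841/34
Active constraints: 5x + 3y >= 29 (holds with equality, mu = 29/17 > 0); x >= 0 and y >= 0 are inactive (mu_x = mu_y = 0).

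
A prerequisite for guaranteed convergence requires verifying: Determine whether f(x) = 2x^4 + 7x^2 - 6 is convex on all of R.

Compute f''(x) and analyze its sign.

f(x) = 2x^4 + 7x^2 - 6
f'(x) = 8x^3 + 14x
f''(x) = 24x^2 + 14
f''(x) = 24x^2 + 14 >= 14 > 0 for all x
Therefore, f is convex on R.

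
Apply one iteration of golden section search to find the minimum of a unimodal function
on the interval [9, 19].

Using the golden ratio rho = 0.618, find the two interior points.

Golden section search on [9, 19].
Golden ratio rho = 0.618 (approx).
Interior points:
  x_1 = 9 + (1-0.618)*10 = 12.8200
  x_2 = 9 + 0.618*10 = 15.1800
Compare f(x_1) and f(x_2) to determine which subinterval to keep.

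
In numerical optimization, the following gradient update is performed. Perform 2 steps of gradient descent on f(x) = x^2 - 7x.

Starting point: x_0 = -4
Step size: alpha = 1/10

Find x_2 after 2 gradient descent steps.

f(x) = x^2 - 7x, f'(x) = 2x + (-7)
Step 1: f'(-4) = -15, x_1 = -4 - 1/10 * -15 = -5/2
Step 2: f'(-5/2) = -12, x_2 = -5/2 - 1/10 * -12 = -13/10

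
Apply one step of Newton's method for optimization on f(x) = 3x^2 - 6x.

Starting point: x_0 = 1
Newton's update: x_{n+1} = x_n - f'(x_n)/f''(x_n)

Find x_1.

f(x) = 3x^2 - 6x
f'(x) = 6x + (-6), f''(x) = 6
Newton step: x_1 = x_0 - f'(x_0)/f''(x_0)
f'(1) = 0
x_1 = 1 - 0/6 = 1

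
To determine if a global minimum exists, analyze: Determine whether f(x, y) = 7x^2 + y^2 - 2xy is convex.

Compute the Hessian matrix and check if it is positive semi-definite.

f(x,y) = 7x^2 + y^2 - 2xy
Hessian H = [[14, -2], [-2, 2]]
trace(H) = 16, det(H) = 24
Eigenvalues: (16 +/- sqrt(160)) / 2 = 14.32, 1.675
Since both eigenvalues > 0, f is convex.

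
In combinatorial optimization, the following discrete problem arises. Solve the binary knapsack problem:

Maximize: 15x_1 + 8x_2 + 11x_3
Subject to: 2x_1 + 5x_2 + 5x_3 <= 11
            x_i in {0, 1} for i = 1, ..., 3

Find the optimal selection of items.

Items: item 1 (v=15, w=2), item 2 (v=8, w=5), item 3 (v=11, w=5)
Capacity: 11
Checking all 8 subsets (w = total weight, v = total value):
  {}: w = 0, v = 0
  {1}: w = 2, v = 15
  {2}: w = 5, v = 8
  {3}: w = 5, v = 11
  {1, 2}: w = 7, v = 23
  {1, 3}: w = 7, v = 26
  {2, 3}: w = 10, v = 19
  {1, 2, 3}: w = 12 > 11, infeasible
Best feasible subset: items [1, 3]
Total weight: 7 <= 11, total value: 26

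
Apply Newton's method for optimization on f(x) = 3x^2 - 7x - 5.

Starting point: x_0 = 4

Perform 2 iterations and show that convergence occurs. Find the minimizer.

f(x) = 3x^2 - 7x - 5, f'(x) = 6x + (-7), f''(x) = 6
Step 1: f'(4) = 17, x_1 = 4 - 17/6 = 7/6
Step 2: f'(7/6) = 0, x_2 = 7/6 (converged)
Newton's method converges in 1 step for quadratics.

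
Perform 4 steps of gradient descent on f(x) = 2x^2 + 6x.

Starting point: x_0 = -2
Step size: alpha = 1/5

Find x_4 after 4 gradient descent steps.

f(x) = 2x^2 + 6x, f'(x) = 4x + (6)
Step 1: f'(-2) = -2, x_1 = -2 - 1/5 * -2 = -8/5
Step 2: f'(-8/5) = -2/5, x_2 = -8/5 - 1/5 * -2/5 = -38/25
Step 3: f'(-38/25) = -2/25, x_3 = -38/25 - 1/5 * -2/25 = -188/125
Step 4: f'(-188/125) = -2/125, x_4 = -188/125 - 1/5 * -2/125 = -938/625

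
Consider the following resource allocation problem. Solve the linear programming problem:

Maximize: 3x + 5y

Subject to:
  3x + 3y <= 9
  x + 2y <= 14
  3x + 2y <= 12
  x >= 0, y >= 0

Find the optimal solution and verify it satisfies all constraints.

Feasible vertices: (0, 0), (0, 3), (3, 0)
Objective 3x + 5y at each vertex:
  (0, 0): 0
  (0, 3): 15
  (3, 0): 9
Maximum is 15 at (0, 3).
Verify constraints at (x, y) = (0, 3):
  3*0 + 3*3 = 9 <= 9 (active)
  1*0 + 2*3 = 6 <= 14
  3*0 + 2*3 = 6 <= 12
  x = 0 >= 0, y = 3 >= 0. All constraints satisfied.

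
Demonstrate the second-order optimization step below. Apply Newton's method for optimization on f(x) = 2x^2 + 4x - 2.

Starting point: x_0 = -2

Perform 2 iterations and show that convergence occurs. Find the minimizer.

f(x) = 2x^2 + 4x - 2, f'(x) = 4x + (4), f''(x) = 4
Step 1: f'(-2) = -4, x_1 = -2 - -4/4 = -1
Step 2: f'(-1) = 0, x_2 = -1 (converged)
Newton's method converges in 1 step for quadratics.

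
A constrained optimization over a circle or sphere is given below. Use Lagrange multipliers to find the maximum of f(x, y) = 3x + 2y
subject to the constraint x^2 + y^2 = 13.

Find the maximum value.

Set up Lagrange conditions: grad f = lambda * grad g
  3 = 2*lambda*x
  2 = 2*lambda*y
From these: x/y = 3/2, so x = 3t, y = 2t for some t.
Substitute into constraint: (3t)^2 + (2t)^2 = 13
  t^2 * 13 = 13
  t = sqrt(13/13)
Maximum = 3*x + 2*y = (3^2 + 2^2)*t = 13 * sqrt(13/13) = 13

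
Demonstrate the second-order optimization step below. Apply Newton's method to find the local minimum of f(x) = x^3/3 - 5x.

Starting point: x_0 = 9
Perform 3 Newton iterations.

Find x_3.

f(x) = x^3/3 - 5x
f'(x) = x^2 - 5, f''(x) = 2x
Newton update: x_{n+1} = x_n - (x_n^2 - 5)/(2*x_n)
Step 1: x_0 = 9, f'=76, f''=18, x_1 = 43/9
Step 2: x_1 = 43/9, f'=1444/81, f''=86/9, x_2 = 1127/387
Step 3: x_2 = 1127/387, f'=521284/149769, f''=2254/387, x_3 = 1009487/436149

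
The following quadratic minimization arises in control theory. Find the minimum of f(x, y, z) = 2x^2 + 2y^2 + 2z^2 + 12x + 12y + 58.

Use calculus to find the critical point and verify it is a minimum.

f(x,y,z) = 2x^2 + 2y^2 + 2z^2 + 12x + 12y + 58
df/dx = 4x + (12) = 0 => x = -3
df/dy = 4y + (12) = 0 => y = -3
df/dz = 4z + (0) = 0 => z = 0
f(-3,-3,0) = 2*(-3)^2 + 2*(-3)^2 + 2*(0)^2 + 12*(-3) + 12*(-3) + 58 = 22
Hessian is diagonal with entries 4, 4, 4 > 0, confirmed minimum.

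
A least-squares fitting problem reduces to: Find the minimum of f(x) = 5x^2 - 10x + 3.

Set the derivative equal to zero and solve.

f(x) = 5x^2 - 10x + 3
f'(x) = 10x + (-10) = 0
x = 10/10 = 1
f(1) = -2
Since f''(x) = 10 > 0, this is a minimum.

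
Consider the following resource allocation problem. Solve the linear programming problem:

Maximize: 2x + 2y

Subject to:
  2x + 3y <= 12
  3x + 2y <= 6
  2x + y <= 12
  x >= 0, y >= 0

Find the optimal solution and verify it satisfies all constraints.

Feasible vertices: (0, 0), (0, 3), (2, 0)
Objective 2x + 2y at each vertex:
  (0, 0): 0
  (0, 3): 6
  (2, 0): 4
Maximum is 6 at (0, 3).
Verify constraints at (x, y) = (0, 3):
  2*0 + 3*3 = 9 <= 12
  3*0 + 2*3 = 6 <= 6 (active)
  2*0 + 1*3 = 3 <= 12
  x = 0 >= 0, y = 3 >= 0. All constraints satisfied.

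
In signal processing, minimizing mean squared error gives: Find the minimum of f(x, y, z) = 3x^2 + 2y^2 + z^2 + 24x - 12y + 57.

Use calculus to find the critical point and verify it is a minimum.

f(x,y,z) = 3x^2 + 2y^2 + z^2 + 24x - 12y + 57
df/dx = 6x + (24) = 0 => x = -4
df/dy = 4y + (-12) = 0 => y = 3
df/dz = 2z + (0) = 0 => z = 0
f(-4,3,0) = 3*(-4)^2 + 2*(3)^2 + 1*(0)^2 + 24*(-4) + -12*(3) + 57 = -9
Hessian is diagonal with entries 6, 4, 2 > 0, confirmed minimum.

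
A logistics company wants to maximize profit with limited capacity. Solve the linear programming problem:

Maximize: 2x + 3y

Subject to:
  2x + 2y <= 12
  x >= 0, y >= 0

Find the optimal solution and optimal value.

The feasible region has vertices at [(0, 0), (6, 0), (0, 6)].
Checking objective 2x + 3y at each vertex:
  (0, 0): 2*0 + 3*0 = 0
  (6, 0): 2*6 + 3*0 = 12
  (0, 6): 2*0 + 3*6 = 18
Maximum is 18 at (0, 6).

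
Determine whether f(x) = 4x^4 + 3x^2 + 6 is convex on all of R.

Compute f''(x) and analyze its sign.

f(x) = 4x^4 + 3x^2 + 6
f'(x) = 16x^3 + 6x
f''(x) = 48x^2 + 6
f''(x) = 48x^2 + 6 >= 6 > 0 for all x
Therefore, f is convex on R.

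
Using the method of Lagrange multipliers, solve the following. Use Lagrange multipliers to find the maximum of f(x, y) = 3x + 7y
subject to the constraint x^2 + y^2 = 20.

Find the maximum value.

Set up Lagrange conditions: grad f = lambda * grad g
  3 = 2*lambda*x
  7 = 2*lambda*y
From these: x/y = 3/7, so x = 3t, y = 7t for some t.
Substitute into constraint: (3t)^2 + (7t)^2 = 20
  t^2 * 58 = 20
  t = sqrt(20/58)
Maximum = 3*x + 7*y = (3^2 + 7^2)*t = 58 * sqrt(20/58) = sqrt(1160)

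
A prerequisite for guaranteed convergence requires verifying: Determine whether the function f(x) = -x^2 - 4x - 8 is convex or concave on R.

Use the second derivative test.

f(x) = -x^2 - 4x - 8
f'(x) = -2x - 4
f''(x) = -2
Since f''(x) = -2 < 0 for all x, f is concave on R.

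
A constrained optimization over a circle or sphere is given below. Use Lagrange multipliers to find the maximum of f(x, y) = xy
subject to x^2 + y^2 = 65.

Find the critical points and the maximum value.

Lagrange conditions: y = 2*lambda*x and x = 2*lambda*y
If x = 0 then y = 0, violating the constraint, so x, y != 0.
Dividing: y/x = x/y => x^2 = y^2 => y = x or y = -x
Constraint: 2x^2 = 65 => x^2 = 65/2 => x = +/-sqrt(65/2)
Critical points: (sqrt(65/2), sqrt(65/2)), (-sqrt(65/2), -sqrt(65/2)), (sqrt(65/2), -sqrt(65/2)), (-sqrt(65/2), sqrt(65/2))
  y = x:  xy = x^2 = 65/2  at (sqrt(65/2), sqrt(65/2)) and (-sqrt(65/2), -sqrt(65/2))
  y = -x: xy = -x^2 = -65/2 at (sqrt(65/2), -sqrt(65/2)) and (-sqrt(65/2), sqrt(65/2))
Maximum xy = 65/2 at (sqrt(65/2), sqrt(65/2)) and (-sqrt(65/2), -sqrt(65/2))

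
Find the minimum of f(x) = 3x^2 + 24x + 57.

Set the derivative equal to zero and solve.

f(x) = 3x^2 + 24x + 57
f'(x) = 6x + (24) = 0
x = -24/6 = -4
f(-4) = 9
Since f''(x) = 6 > 0, this is a minimum.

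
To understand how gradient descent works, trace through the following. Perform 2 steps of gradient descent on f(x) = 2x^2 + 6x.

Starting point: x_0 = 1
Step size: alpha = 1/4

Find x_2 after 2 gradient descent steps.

f(x) = 2x^2 + 6x, f'(x) = 4x + (6)
Step 1: f'(1) = 10, x_1 = 1 - 1/4 * 10 = -3/2
Step 2: f'(-3/2) = 0, x_2 = -3/2 - 1/4 * 0 = -3/2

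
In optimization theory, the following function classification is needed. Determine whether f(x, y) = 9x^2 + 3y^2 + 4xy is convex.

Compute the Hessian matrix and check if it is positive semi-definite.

f(x,y) = 9x^2 + 3y^2 + 4xy
Hessian H = [[18, 4], [4, 6]]
trace(H) = 24, det(H) = 92
Eigenvalues: (24 +/- sqrt(208)) / 2 = 19.21, 4.789
Since both eigenvalues > 0, f is convex.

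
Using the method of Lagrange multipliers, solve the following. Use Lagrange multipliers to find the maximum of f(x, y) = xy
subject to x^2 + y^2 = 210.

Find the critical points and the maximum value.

Lagrange conditions: y = 2*lambda*x and x = 2*lambda*y
If x = 0 then y = 0, violating the constraint, so x, y != 0.
Dividing: y/x = x/y => x^2 = y^2 => y = x or y = -x
Constraint: 2x^2 = 210 => x^2 = 105 => x = +/-sqrt(105)
Critical points: (sqrt(105), sqrt(105)), (-sqrt(105), -sqrt(105)), (sqrt(105), -sqrt(105)), (-sqrt(105), sqrt(105))
  y = x:  xy = x^2 = 105  at (sqrt(105), sqrt(105)) and (-sqrt(105), -sqrt(105))
  y = -x: xy = -x^2 = -105 at (sqrt(105), -sqrt(105)) and (-sqrt(105), sqrt(105))
Maximum xy = 105 at (sqrt(105), sqrt(105)) and (-sqrt(105), -sqrt(105))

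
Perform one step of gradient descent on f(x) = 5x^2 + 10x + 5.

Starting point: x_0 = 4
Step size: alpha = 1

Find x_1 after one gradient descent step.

f(x) = 5x^2 + 10x + 5
f'(x) = 10x + 10
f'(4) = 10*4 + (10) = 50
x_1 = x_0 - alpha * f'(x_0) = 4 - 1 * 50 = -46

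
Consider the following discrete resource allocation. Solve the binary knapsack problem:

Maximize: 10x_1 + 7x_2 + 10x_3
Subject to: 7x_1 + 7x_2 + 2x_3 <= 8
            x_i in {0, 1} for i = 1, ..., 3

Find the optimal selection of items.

Items: item 1 (v=10, w=7), item 2 (v=7, w=7), item 3 (v=10, w=2)
Capacity: 8
Checking all 8 subsets (w = total weight, v = total value):
  {}: w = 0, v = 0
  {1}: w = 7, v = 10
  {2}: w = 7, v = 7
  {3}: w = 2, v = 10
  {1, 2}: w = 14 > 8, infeasible
  {1, 3}: w = 9 > 8, infeasible
  {2, 3}: w = 9 > 8, infeasible
  {1, 2, 3}: w = 16 > 8, infeasible
Best feasible subset: items [1]
(The same value 10 is also attained by {3}.)
Total weight: 7 <= 8, total value: 10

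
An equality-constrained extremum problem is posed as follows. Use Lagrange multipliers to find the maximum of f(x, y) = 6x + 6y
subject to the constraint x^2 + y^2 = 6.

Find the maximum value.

Set up Lagrange conditions: grad f = lambda * grad g
  6 = 2*lambda*x
  6 = 2*lambda*y
From these: x/y = 6/6, so x = 6t, y = 6t for some t.
Substitute into constraint: (6t)^2 + (6t)^2 = 6
  t^2 * 72 = 6
  t = sqrt(6/72)
Maximum = 6*x + 6*y = (6^2 + 6^2)*t = 72 * sqrt(6/72) = sqrt(432)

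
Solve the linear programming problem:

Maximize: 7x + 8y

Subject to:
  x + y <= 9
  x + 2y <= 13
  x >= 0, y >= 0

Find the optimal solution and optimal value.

Feasible vertices: (0, 0), (0, 13/2), (5, 4), (9, 0)
Objective 7x + 8y at each:
  (0, 0): 0
  (0, 13/2): 52
  (5, 4): 67
  (9, 0): 63
Maximum is 67 at (5, 4).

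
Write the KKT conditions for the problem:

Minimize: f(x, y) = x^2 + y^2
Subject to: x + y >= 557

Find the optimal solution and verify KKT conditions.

KKT conditions for min x^2 + y^2 s.t. x + y >= 557:
Stationarity: 2x = mu, 2y = mu
So x = y = mu/2.
Complementary slackness: mu*(x + y - 557) = 0
Primal feasibility: x + y >= 557; dual feasibility: mu >= 0
If mu = 0 then x = y = 0, but 0 + 0 < 557 is infeasible, so the constraint is active.
Constraint active: x + y = 2*(mu/2) = 557 => mu = 557
x = y = 557/2, f = 310249/2
Verify: stationarity 2*(557/2) = 557 = mu; primal 557/2 + 557/2 = 557 >= 557; dual mu = 557 >= 0; complementary slackness 557*(557 - 557) = 0. All KKT conditions hold.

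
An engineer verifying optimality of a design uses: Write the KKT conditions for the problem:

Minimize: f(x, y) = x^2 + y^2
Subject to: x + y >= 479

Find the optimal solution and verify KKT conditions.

KKT conditions for min x^2 + y^2 s.t. x + y >= 479:
Stationarity: 2x = mu, 2y = mu
So x = y = mu/2.
Complementary slackness: mu*(x + y - 479) = 0
Primal feasibility: x + y >= 479; dual feasibility: mu >= 0
If mu = 0 then x = y = 0, but 0 + 0 < 479 is infeasible, so the constraint is active.
Constraint active: x + y = 2*(mu/2) = 479 => mu = 479
x = y = 479/2, f = 229441/2
Verify: stationarity 2*(479/2) = 479 = mu; primal 479/2 + 479/2 = 479 >= 479; dual mu = 479 >= 0; complementary slackness 479*(479 - 479) = 0. All KKT conditions hold.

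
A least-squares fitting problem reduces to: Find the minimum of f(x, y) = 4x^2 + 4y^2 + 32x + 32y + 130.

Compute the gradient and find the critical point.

f(x,y) = 4x^2 + 4y^2 + 32x + 32y + 130
df/dx = 8x + (32) = 0  =>  x = -4
df/dy = 8y + (32) = 0  =>  y = -4
f(-4, -4) = 4*(-4)^2 + 4*(-4)^2 + 32*(-4) + 32*(-4) + 130 = 2
Hessian is diagonal with entries 8, 8 > 0, so this is a minimum.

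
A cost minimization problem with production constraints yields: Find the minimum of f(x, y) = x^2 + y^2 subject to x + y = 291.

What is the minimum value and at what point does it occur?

Substitute y = 291 - x into f(x,y) = x^2 + y^2:
g(x) = x^2 + (291 - x)^2 = 2x^2 - 582x + 84681
g'(x) = 4x - 582 = 0  =>  x = 291/2
y = 291 - 291/2 = 291/2
Minimum value = (291/2)^2 + (291/2)^2 = 84681/2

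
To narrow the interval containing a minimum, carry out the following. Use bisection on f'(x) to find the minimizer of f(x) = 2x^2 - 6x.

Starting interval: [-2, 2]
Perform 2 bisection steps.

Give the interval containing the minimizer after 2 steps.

Finding critical point of f(x) = 2x^2 - 6x using bisection on f'(x) = 4x + -6.
f'(x) = 0 when x = 3/2.
Starting interval: [-2, 2]
Step 1: mid = 0, f'(mid) = -6, new interval = [0, 2]
Step 2: mid = 1, f'(mid) = -2, new interval = [1, 2]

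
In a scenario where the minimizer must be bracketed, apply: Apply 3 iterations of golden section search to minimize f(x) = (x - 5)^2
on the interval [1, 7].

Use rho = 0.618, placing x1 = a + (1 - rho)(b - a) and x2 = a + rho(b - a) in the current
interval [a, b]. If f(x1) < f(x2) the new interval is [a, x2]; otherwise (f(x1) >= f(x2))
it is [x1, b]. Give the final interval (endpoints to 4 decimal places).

Golden section search for min of f(x) = (x - 5)^2 on [1, 7].
Each step: x1 = a + (1 - rho)(b - a), x2 = a + rho(b - a); if f(x1) < f(x2) keep [a, x2], otherwise keep [x1, b].
Step 1: [1.0000, 7.0000], x1=3.2920 (f=2.9173), x2=4.7080 (f=0.0853); f(x1) > f(x2) => keep [3.2920, 7.0000]
Step 2: [3.2920, 7.0000], x1=4.7085 (f=0.0850), x2=5.5835 (f=0.3405); f(x1) < f(x2) => keep [3.2920, 5.5835]
Step 3: [3.2920, 5.5835], x1=4.1674 (f=0.6933), x2=4.7082 (f=0.0852); f(x1) > f(x2) => keep [4.1674, 5.5835]
Final interval: [4.1674, 5.5835]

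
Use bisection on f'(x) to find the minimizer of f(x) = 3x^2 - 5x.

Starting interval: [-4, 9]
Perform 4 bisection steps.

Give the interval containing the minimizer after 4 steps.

Finding critical point of f(x) = 3x^2 - 5x using bisection on f'(x) = 6x + -5.
f'(x) = 0 when x = 5/6.
Starting interval: [-4, 9]
Step 1: mid = 5/2, f'(mid) = 10, new interval = [-4, 5/2]
Step 2: mid = -3/4, f'(mid) = -19/2, new interval = [-3/4, 5/2]
Step 3: mid = 7/8, f'(mid) = 1/4, new interval = [-3/4, 7/8]
Step 4: mid = 1/16, f'(mid) = -37/8, new interval = [1/16, 7/8]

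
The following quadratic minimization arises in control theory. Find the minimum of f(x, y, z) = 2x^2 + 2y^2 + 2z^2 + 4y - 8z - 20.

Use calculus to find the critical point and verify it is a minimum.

f(x,y,z) = 2x^2 + 2y^2 + 2z^2 + 4y - 8z - 20
df/dx = 4x + (0) = 0 => x = 0
df/dy = 4y + (4) = 0 => y = -1
df/dz = 4z + (-8) = 0 => z = 2
f(0,-1,2) = 2*(0)^2 + 2*(-1)^2 + 2*(2)^2 + 4*(-1) + -8*(2) + -20 = -30
Hessian is diagonal with entries 4, 4, 4 > 0, confirmed minimum.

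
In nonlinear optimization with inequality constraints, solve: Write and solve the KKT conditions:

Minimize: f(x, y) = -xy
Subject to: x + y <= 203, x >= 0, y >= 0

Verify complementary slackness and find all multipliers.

Problem: min -xy s.t. x + y <= 203 (multiplier lambda), x >= 0 (mu_x), y >= 0 (mu_y)
KKT stationarity: -y + lambda - mu_x = 0, -x + lambda - mu_y = 0, with lambda, mu_x, mu_y >= 0
Complementary slackness: lambda*(x + y - 203) = 0, mu_x*x = 0, mu_y*y = 0
If lambda = 0: y = -mu_x <= 0 and x = -mu_y <= 0 force x = y = 0 with f = 0; but x = y = 203/2 is feasible with f = -41209/4 < 0, so this is not the minimum. Hence lambda > 0 and x + y = 203.
Try x > 0, y > 0 (so mu_x = mu_y = 0): y = lambda, x = lambda => x = y = lambda
x + y = 203 => 2*lambda = 203 => lambda = 203/2
x* = y* = 203/2 > 0, consistent with mu_x = mu_y = 0.
(Any feasible point with x = 0 or y = 0 has f = 0 > -41209/4, so the minimum is not on those boundaries.)
min(-xy) = -41209/4 (i.e. max xy = 41209/4)
Multipliers: lambda = 203/2, mu_x = 0, mu_y = 0
Complementary slackness: lambda*(x + y - 203) = 203/2*(203/2 + 203/2 - 203) = 0, mu_x*x = 0*203/2 = 0, mu_y*y = 0*203/2 = 0. Satisfied.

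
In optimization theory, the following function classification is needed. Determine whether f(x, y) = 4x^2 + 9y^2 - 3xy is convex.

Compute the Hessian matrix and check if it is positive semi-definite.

f(x,y) = 4x^2 + 9y^2 - 3xy
Hessian H = [[8, -3], [-3, 18]]
trace(H) = 26, det(H) = 135
Eigenvalues: (26 +/- sqrt(136)) / 2 = 18.83, 7.169
Since both eigenvalues > 0, f is convex.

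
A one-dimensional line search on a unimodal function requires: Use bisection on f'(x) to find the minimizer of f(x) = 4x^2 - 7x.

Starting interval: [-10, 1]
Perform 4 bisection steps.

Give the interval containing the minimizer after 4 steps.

Finding critical point of f(x) = 4x^2 - 7x using bisection on f'(x) = 8x + -7.
f'(x) = 0 when x = 7/8.
Starting interval: [-10, 1]
Step 1: mid = -9/2, f'(mid) = -43, new interval = [-9/2, 1]
Step 2: mid = -7/4, f'(mid) = -21, new interval = [-7/4, 1]
Step 3: mid = -3/8, f'(mid) = -10, new interval = [-3/8, 1]
Step 4: mid = 5/16, f'(mid) = -9/2, new interval = [5/16, 1]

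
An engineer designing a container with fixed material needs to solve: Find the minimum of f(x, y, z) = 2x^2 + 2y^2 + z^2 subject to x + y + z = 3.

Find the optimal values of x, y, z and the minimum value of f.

Using Lagrange multipliers on f = 2x^2 + 2y^2 + z^2 with constraint x + y + z = 3:
Conditions: 2*2*x = lambda, 2*2*y = lambda, 2*1*z = lambda
So x = lambda/4, y = lambda/4, z = lambda/2
Substituting into constraint: lambda * (1) = 3
lambda = 3
x = 3/4, y = 3/4, z = 3/2
Minimum value = 9/2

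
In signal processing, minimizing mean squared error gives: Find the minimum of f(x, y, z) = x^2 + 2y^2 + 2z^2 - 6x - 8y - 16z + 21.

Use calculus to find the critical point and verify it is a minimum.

f(x,y,z) = x^2 + 2y^2 + 2z^2 - 6x - 8y - 16z + 21
df/dx = 2x + (-6) = 0 => x = 3
df/dy = 4y + (-8) = 0 => y = 2
df/dz = 4z + (-16) = 0 => z = 4
f(3,2,4) = 1*(3)^2 + 2*(2)^2 + 2*(4)^2 + -6*(3) + -8*(2) + -16*(4) + 21 = -28
Hessian is diagonal with entries 2, 4, 4 > 0, confirmed minimum.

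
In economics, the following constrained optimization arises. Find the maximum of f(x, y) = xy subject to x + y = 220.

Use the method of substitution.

Substitute y = 220 - x into f(x,y) = xy:
g(x) = x(220 - x) = 220x - x^2
g'(x) = 220 - 2x = 0  =>  x = 110
y = 220 - 110 = 110
Maximum value = 110 * 110 = 12100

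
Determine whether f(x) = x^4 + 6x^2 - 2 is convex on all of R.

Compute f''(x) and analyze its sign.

f(x) = x^4 + 6x^2 - 2
f'(x) = 4x^3 + 12x
f''(x) = 12x^2 + 12
f''(x) = 12x^2 + 12 >= 12 > 0 for all x
Therefore, f is convex on R.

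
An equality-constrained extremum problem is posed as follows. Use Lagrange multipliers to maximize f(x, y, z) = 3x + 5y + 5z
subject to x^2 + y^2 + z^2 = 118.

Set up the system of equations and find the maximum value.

Lagrange conditions: 3 = 2*lambda*x, 5 = 2*lambda*y, 5 = 2*lambda*z
So x:3 = y:5 = z:5, i.e. x = 3t, y = 5t, z = 5t
Constraint: t^2*(3^2 + 5^2 + 5^2) = 118
  t^2 * 59 = 118  =>  t = sqrt(2)
Maximum = 3*3t + 5*5t + 5*5t = 59*sqrt(2) = sqrt(6962)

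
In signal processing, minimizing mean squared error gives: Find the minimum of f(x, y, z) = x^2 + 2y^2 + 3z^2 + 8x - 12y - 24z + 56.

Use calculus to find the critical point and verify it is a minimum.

f(x,y,z) = x^2 + 2y^2 + 3z^2 + 8x - 12y - 24z + 56
df/dx = 2x + (8) = 0 => x = -4
df/dy = 4y + (-12) = 0 => y = 3
df/dz = 6z + (-24) = 0 => z = 4
f(-4,3,4) = 1*(-4)^2 + 2*(3)^2 + 3*(4)^2 + 8*(-4) + -12*(3) + -24*(4) + 56 = -26
Hessian is diagonal with entries 2, 4, 6 > 0, confirmed minimum.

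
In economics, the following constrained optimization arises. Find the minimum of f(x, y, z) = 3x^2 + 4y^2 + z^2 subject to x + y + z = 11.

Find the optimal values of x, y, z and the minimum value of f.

Using Lagrange multipliers on f = 3x^2 + 4y^2 + z^2 with constraint x + y + z = 11:
Conditions: 2*3*x = lambda, 2*4*y = lambda, 2*1*z = lambda
So x = lambda/6, y = lambda/8, z = lambda/2
Substituting into constraint: lambda * (19/24) = 11
lambda = 264/19
x = 44/19, y = 33/19, z = 132/19
Minimum value = 1452/19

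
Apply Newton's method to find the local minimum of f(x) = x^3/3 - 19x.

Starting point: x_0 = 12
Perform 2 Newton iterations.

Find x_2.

f(x) = x^3/3 - 19x
f'(x) = x^2 - 19, f''(x) = 2x
Newton update: x_{n+1} = x_n - (x_n^2 - 19)/(2*x_n)
Step 1: x_0 = 12, f'=125, f''=24, x_1 = 163/24
Step 2: x_1 = 163/24, f'=15625/576, f''=163/12, x_2 = 37513/7824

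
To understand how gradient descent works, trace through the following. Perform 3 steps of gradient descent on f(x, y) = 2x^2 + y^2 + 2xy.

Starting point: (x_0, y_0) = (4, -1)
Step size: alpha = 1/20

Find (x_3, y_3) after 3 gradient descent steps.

f(x,y) = 2x^2 + y^2 + 2xy
grad_x = 4x + 2y, grad_y = 2y + 2x
Step 1: grad = (14, 6), (33/10, -13/10)
Step 2: grad = (53/5, 4), (277/100, -3/2)
Step 3: grad = (202/25, 127/50), (1183/500, -1627/1000)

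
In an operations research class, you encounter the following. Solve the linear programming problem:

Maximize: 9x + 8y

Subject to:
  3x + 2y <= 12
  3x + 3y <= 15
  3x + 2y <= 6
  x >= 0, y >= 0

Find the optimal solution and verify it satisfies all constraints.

Feasible vertices: (0, 0), (0, 3), (2, 0)
Objective 9x + 8y at each vertex:
  (0, 0): 0
  (0, 3): 24
  (2, 0): 18
Maximum is 24 at (0, 3).
Verify constraints at (x, y) = (0, 3):
  3*0 + 2*3 = 6 <= 12
  3*0 + 3*3 = 9 <= 15
  3*0 + 2*3 = 6 <= 6 (active)
  x = 0 >= 0, y = 3 >= 0. All constraints satisfied.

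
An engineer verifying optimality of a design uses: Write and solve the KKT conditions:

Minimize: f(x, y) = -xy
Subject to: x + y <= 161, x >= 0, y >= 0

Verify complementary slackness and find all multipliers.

Problem: min -xy s.t. x + y <= 161 (multiplier lambda), x >= 0 (mu_x), y >= 0 (mu_y)
KKT stationarity: -y + lambda - mu_x = 0, -x + lambda - mu_y = 0, with lambda, mu_x, mu_y >= 0
Complementary slackness: lambda*(x + y - 161) = 0, mu_x*x = 0, mu_y*y = 0
If lambda = 0: y = -mu_x <= 0 and x = -mu_y <= 0 force x = y = 0 with f = 0; but x = y = 161/2 is feasible with f = -25921/4 < 0, so this is not the minimum. Hence lambda > 0 and x + y = 161.
Try x > 0, y > 0 (so mu_x = mu_y = 0): y = lambda, x = lambda => x = y = lambda
x + y = 161 => 2*lambda = 161 => lambda = 161/2
x* = y* = 161/2 > 0, consistent with mu_x = mu_y = 0.
(Any feasible point with x = 0 or y = 0 has f = 0 > -25921/4, so the minimum is not on those boundaries.)
min(-xy) = -25921/4 (i.e. max xy = 25921/4)
Multipliers: lambda = 161/2, mu_x = 0, mu_y = 0
Complementary slackness: lambda*(x + y - 161) = 161/2*(161/2 + 161/2 - 161) = 0, mu_x*x = 0*161/2 = 0, mu_y*y = 0*161/2 = 0. Satisfied.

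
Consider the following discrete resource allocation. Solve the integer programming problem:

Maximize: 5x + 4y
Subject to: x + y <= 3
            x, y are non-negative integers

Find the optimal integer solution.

Objective: 5x + 4y, constraint: x + y <= 3
Coefficient of x is 5 >= coefficient of y is 4, so allocate the entire budget to x.
Optimal: x = 3, y = 0, value = 15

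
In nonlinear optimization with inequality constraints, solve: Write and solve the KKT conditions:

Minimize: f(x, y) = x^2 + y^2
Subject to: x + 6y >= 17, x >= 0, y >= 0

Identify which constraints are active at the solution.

KKT conditions for min x^2 + y^2 s.t. 1x + 6y >= 17, x >= 0, y >= 0:
Stationarity: 2x = mu*1 + mu_x, 2y = mu*6 + mu_y, with mu, mu_x, mu_y >= 0
Complementary slackness: mu*(x + 6y - 17) = 0, mu_x*x = 0, mu_y*y = 0
(0, 0) is infeasible (1*0 + 6*0 < 17), so if mu = 0 stationarity would force x = mu_x/2 >= 0, y = mu_y/2 >= 0 with mu_x*x = mu_y*y = 0, i.e. x = y = 0: contradiction. Hence mu > 0 and x + 6y = 17 is active.
Try x > 0, y > 0 (so mu_x = mu_y = 0): x = 1*mu/2, y = 6*mu/2
Substitute: 1*(1*mu/2) + 6*(6*mu/2) = 17
  mu*37/2 = 17 => mu = 34/37
x* = 17/37 > 0, y* = 102/37 > 0, consistent with mu_x = mu_y = 0.
f is convex and the constraints are linear, so this KKT point is the global minimum.
f* = 289/37
Active constraints: x + 6y >= 17 (holds with equality, mu = 34/37 > 0); x >= 0 and y >= 0 are inactive (mu_x = mu_y = 0).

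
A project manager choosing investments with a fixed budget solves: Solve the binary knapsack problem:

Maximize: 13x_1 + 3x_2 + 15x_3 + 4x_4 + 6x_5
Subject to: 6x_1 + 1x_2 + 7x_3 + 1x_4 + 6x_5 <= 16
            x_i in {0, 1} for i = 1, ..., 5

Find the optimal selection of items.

Items: item 1 (v=13, w=6), item 2 (v=3, w=1), item 3 (v=15, w=7), item 4 (v=4, w=1), item 5 (v=6, w=6)
Capacity: 16
Checking all 32 subsets (w = total weight, v = total value):
  {}: w = 0, v = 0
  {1}: w = 6, v = 13
  {2}: w = 1, v = 3
  {3}: w = 7, v = 15
  {4}: w = 1, v = 4
  {5}: w = 6, v = 6
  {1, 2}: w = 7, v = 16
  {1, 3}: w = 13, v = 28
  {1, 4}: w = 7, v = 17
  {1, 5}: w = 12, v = 19
  {2, 3}: w = 8, v = 18
  {2, 4}: w = 2, v = 7
  {2, 5}: w = 7, v = 9
  {3, 4}: w = 8, v = 19
  {3, 5}: w = 13, v = 21
  {4, 5}: w = 7, v = 10
  {1, 2, 3}: w = 14, v = 31
  {1, 2, 4}: w = 8, v = 20
  {1, 2, 5}: w = 13, v = 22
  {1, 3, 4}: w = 14, v = 32
  {1, 3, 5}: w = 19 > 16, infeasible
  {1, 4, 5}: w = 13, v = 23
  {2, 3, 4}: w = 9, v = 22
  {2, 3, 5}: w = 14, v = 24
  {2, 4, 5}: w = 8, v = 13
  {3, 4, 5}: w = 14, v = 25
  {1, 2, 3, 4}: w = 15, v = 35
  {1, 2, 3, 5}: w = 20 > 16, infeasible
  {1, 2, 4, 5}: w = 14, v = 26
  {1, 3, 4, 5}: w = 20 > 16, infeasible
  {2, 3, 4, 5}: w = 15, v = 28
  {1, 2, 3, 4, 5}: w = 21 > 16, infeasible
Best feasible subset: items [1, 2, 3, 4]
Total weight: 15 <= 16, total value: 35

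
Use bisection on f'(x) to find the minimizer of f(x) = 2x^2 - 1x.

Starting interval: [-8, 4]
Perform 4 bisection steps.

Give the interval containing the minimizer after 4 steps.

Finding critical point of f(x) = 2x^2 - 1x using bisection on f'(x) = 4x + -1.
f'(x) = 0 when x = 1/4.
Starting interval: [-8, 4]
Step 1: mid = -2, f'(mid) = -9, new interval = [-2, 4]
Step 2: mid = 1, f'(mid) = 3, new interval = [-2, 1]
Step 3: mid = -1/2, f'(mid) = -3, new interval = [-1/2, 1]
Step 4: mid = 1/4, f'(mid) = 0, new interval = [1/4, 1/4]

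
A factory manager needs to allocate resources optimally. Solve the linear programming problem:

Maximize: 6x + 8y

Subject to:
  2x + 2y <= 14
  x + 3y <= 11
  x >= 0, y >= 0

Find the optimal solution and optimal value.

Feasible vertices: (0, 0), (0, 11/3), (5, 2), (7, 0)
Objective 6x + 8y at each:
  (0, 0): 0
  (0, 11/3): 88/3
  (5, 2): 46
  (7, 0): 42
Maximum is 46 at (5, 2).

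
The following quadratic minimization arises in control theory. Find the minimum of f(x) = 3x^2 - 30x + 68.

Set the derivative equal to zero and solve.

f(x) = 3x^2 - 30x + 68
f'(x) = 6x + (-30) = 0
x = 30/6 = 5
f(5) = -7
Since f''(x) = 6 > 0, this is a minimum.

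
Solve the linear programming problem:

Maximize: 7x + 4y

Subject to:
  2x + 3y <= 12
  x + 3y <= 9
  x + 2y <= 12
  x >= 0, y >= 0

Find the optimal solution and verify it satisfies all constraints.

Feasible vertices: (0, 0), (0, 3), (3, 2), (6, 0)
Objective 7x + 4y at each vertex:
  (0, 0): 0
  (0, 3): 12
  (3, 2): 29
  (6, 0): 42
Maximum is 42 at (6, 0).
Verify constraints at (x, y) = (6, 0):
  2*6 + 3*0 = 12 <= 12 (active)
  1*6 + 3*0 = 6 <= 9
  1*6 + 2*0 = 6 <= 12
  x = 6 >= 0, y = 0 >= 0. All constraints satisfied.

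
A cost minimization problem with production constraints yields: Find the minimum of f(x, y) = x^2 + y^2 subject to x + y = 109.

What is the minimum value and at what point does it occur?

Substitute y = 109 - x into f(x,y) = x^2 + y^2:
g(x) = x^2 + (109 - x)^2 = 2x^2 - 218x + 11881
g'(x) = 4x - 218 = 0  =>  x = 109/2
y = 109 - 109/2 = 109/2
Minimum value = (109/2)^2 + (109/2)^2 = 11881/2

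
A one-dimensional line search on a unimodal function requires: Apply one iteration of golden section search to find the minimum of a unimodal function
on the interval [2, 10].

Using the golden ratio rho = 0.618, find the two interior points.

Golden section search on [2, 10].
Golden ratio rho = 0.618 (approx).
Interior points:
  x_1 = 2 + (1-0.618)*8 = 5.0560
  x_2 = 2 + 0.618*8 = 6.9440
Compare f(x_1) and f(x_2) to determine which subinterval to keep.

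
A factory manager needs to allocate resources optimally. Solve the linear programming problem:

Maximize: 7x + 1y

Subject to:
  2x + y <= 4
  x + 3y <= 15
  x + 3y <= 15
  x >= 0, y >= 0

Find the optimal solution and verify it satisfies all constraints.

Feasible vertices: (0, 0), (0, 4), (2, 0)
Objective 7x + 1y at each vertex:
  (0, 0): 0
  (0, 4): 4
  (2, 0): 14
Maximum is 14 at (2, 0).
Verify constraints at (x, y) = (2, 0):
  2*2 + 1*0 = 4 <= 4 (active)
  1*2 + 3*0 = 2 <= 15
  1*2 + 3*0 = 2 <= 15
  x = 2 >= 0, y = 0 >= 0. All constraints satisfied.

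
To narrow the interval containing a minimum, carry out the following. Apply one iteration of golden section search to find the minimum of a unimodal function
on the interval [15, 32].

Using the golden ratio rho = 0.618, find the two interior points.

Golden section search on [15, 32].
Golden ratio rho = 0.618 (approx).
Interior points:
  x_1 = 15 + (1-0.618)*17 = 21.4940
  x_2 = 15 + 0.618*17 = 25.5060
Compare f(x_1) and f(x_2) to determine which subinterval to keep.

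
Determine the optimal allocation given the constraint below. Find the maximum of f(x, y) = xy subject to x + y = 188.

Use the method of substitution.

Substitute y = 188 - x into f(x,y) = xy:
g(x) = x(188 - x) = 188x - x^2
g'(x) = 188 - 2x = 0  =>  x = 94
y = 188 - 94 = 94
Maximum value = 94 * 94 = 8836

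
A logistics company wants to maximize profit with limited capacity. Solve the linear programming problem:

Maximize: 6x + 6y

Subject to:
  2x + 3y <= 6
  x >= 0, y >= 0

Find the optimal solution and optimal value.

The feasible region has vertices at [(0, 0), (3, 0), (0, 2)].
Checking objective 6x + 6y at each vertex:
  (0, 0): 6*0 + 6*0 = 0
  (3, 0): 6*3 + 6*0 = 18
  (0, 2): 6*0 + 6*2 = 12
Maximum is 18 at (3, 0).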